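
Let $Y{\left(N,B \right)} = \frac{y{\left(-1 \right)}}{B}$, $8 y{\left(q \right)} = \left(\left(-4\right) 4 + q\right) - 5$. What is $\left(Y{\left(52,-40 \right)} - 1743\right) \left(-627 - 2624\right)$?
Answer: $\frac{906603119}{160} \approx 5.6663 \cdot 10^{6}$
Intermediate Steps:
$y{\left(q \right)} = - \frac{21}{8} + \frac{q}{8}$ ($y{\left(q \right)} = \frac{\left(\left(-4\right) 4 + q\right) - 5}{8} = \frac{\left(-16 + q\right) - 5}{8} = \frac{-21 + q}{8} = - \frac{21}{8} + \frac{q}{8}$)
$Y{\left(N,B \right)} = - \frac{11}{4 B}$ ($Y{\left(N,B \right)} = \frac{- \frac{21}{8} + \frac{1}{8} \left(-1\right)}{B} = \frac{- \frac{21}{8} - \frac{1}{8}}{B} = - \frac{11}{4 B}$)
$\left(Y{\left(52,-40 \right)} - 1743\right) \left(-627 - 2624\right) = \left(- \frac{11}{4 \left(-40\right)} - 1743\right) \left(-627 - 2624\right) = \left(\left(- \frac{11}{4}\right) \left(- \frac{1}{40}\right) - 1743\right) \left(-3251\right) = \left(\frac{11}{160} - 1743\right) \left(-3251\right) = \left(- \frac{278869}{160}\right) \left(-3251\right) = \frac{906603119}{160}$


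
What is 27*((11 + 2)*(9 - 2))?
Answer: 2457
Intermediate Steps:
27*((11 + 2)*(9 - 2)) = 27*(13*7) = 27*91 = 2457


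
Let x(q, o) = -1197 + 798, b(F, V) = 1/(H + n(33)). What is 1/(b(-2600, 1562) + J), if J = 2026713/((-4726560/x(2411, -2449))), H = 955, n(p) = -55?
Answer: 70898400/12129956081 ≈ 0.0058449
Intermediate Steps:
b(F, V) = 1/900 (b(F, V) = 1/(955 - 55) = 1/900)
x(q, o) = -399
J = 269552829/1575520 (J = 2026713/((-4726560/(-399))) = 2026713/((-4726560*(-1/399))) = 2026713/(1575520/133) = 2026713*(133/1575520) = 269552829/1575520 ≈ 171.09)
1/(b(-2600, 1562) + J) = 1/(1/900 + 269552829/1575520) = 1/(12129956081/70898400) = 70898400/12129956081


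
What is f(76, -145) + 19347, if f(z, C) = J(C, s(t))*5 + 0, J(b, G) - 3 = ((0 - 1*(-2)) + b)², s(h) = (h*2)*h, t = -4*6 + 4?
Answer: 121607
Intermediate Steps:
t = -20 (t = -24 + 4 = -20)
s(h) = 2*h² (s(h) = (2*h)*h = 2*h²)
J(b, G) = 3 + (2 + b)² (J(b, G) = 3 + ((0 - 1*(-2)) + b)² = 3 + ((0 + 2) + b)² = 3 + (2 + b)²)
f(z, C) = 15 + 5*(2 + C)² (f(z, C) = (3 + (2 + C)²)*5 + 0 = (15 + 5*(2 + C)²) + 0 = 15 + 5*(2 + C)²)
f(76, -145) + 19347 = (15 + 5*(2 - 145)²) + 19347 = (15 + 5*(-143)²) + 19347 = (15 + 5*20449) + 19347 = (15 + 102245) + 19347 = 102260 + 19347 = 121607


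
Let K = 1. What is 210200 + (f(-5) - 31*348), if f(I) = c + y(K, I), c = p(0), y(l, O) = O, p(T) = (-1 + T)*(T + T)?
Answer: 199407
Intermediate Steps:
p(T) = 2*T*(-1 + T) (p(T) = (-1 + T)*(2*T) = 2*T*(-1 + T))
c = 0 (c = 2*0*(-1 + 0) = 2*0*(-1) = 0)
f(I) = I (f(I) = 0 + I = I)
210200 + (f(-5) - 31*348) = 210200 + (-5 - 31*348) = 210200 + (-5 - 10788) = 210200 - 10793 = 199407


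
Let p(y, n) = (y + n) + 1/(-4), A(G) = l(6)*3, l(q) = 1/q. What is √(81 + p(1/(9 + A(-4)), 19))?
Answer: √144191/38 ≈ 9.9928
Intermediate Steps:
l(q) = 1/q
A(G) = ½ (A(G) = 3/6 = (⅙)*3 = ½)
p(y, n) = -¼ + n + y (p(y, n) = (n + y) - ¼ = -¼ + n + y)
√(81 + p(1/(9 + A(-4)), 19)) = √(81 + (-¼ + 19 + 1/(9 + ½))) = √(81 + (-¼ + 19 + 1/(19/2))) = √(81 + (-¼ + 19 + 2/19)) = √(81 + 1433/76) = √(7589/76) = √144191/38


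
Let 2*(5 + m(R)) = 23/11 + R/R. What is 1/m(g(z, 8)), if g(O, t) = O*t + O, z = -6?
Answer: -11/38 ≈ -0.28947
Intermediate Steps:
g(O, t) = O + O*t
m(R) = -38/11 (m(R) = -5 + (23/11 + R/R)/2 = -5 + (23*(1/11) + 1)/2 = -5 + (23/11 + 1)/2 = -5 + (½)*(34/11) = -5 + 17/11 = -38/11)
1/m(g(z, 8)) = 1/(-38/11) = -11/38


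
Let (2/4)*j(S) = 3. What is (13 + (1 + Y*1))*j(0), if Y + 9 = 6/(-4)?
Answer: 21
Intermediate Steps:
j(S) = 6 (j(S) = 2*3 = 6)
Y = -21/2 (Y = -9 + 6/(-4) = -9 + 6*(-¼) = -9 - 3/2 = -21/2 ≈ -10.500)
(13 + (1 + Y*1))*j(0) = (13 + (1 - 21/2*1))*6 = (13 + (1 - 21/2))*6 = (13 - 19/2)*6 = (7/2)*6 = 21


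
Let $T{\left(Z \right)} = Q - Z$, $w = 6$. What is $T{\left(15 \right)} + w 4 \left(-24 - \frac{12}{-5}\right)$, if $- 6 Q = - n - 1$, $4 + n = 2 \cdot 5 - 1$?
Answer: $- \frac{2662}{5} \approx -532.4$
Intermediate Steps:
$n = 5$ ($n = -4 + \left(2 \cdot 5 - 1\right) = -4 + \left(10 - 1\right) = -4 + 9 = 5$)
$Q = 1$ ($Q = - \frac{\left(-1\right) 5 - 1}{6} = - \frac{-5 - 1}{6} = \left(- \frac{1}{6}\right) \left(-6\right) = 1$)
$T{\left(Z \right)} = 1 - Z$
$T{\left(15 \right)} + w 4 \left(-24 - \frac{12}{-5}\right) = \left(1 - 15\right) + 6 \cdot 4 \left(-24 - \frac{12}{-5}\right) = \left(1 - 15\right) + 24 \left(-24 - - \frac{12}{5}\right) = -14 + 24 \left(-24 + \frac{12}{5}\right) = -14 + 24 \left(- \frac{108}{5}\right) = -14 - \frac{2592}{5} = - \frac{2662}{5}$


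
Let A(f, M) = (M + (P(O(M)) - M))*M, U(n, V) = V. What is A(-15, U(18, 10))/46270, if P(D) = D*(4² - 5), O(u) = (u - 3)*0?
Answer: 0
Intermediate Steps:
O(u) = 0 (O(u) = (-3 + u)*0 = 0)
P(D) = 11*D (P(D) = D*(16 - 5) = D*11 = 11*D)
A(f, M) = 0 (A(f, M) = (M + (11*0 - M))*M = (M + (0 - M))*M = (M - M)*M = 0*M = 0)
A(-15, U(18, 10))/46270 = 0/46270 = 0*(1/46270) = 0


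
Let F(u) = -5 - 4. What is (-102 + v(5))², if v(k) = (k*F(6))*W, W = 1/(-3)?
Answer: 7569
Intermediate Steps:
F(u) = -9
W = -⅓ ≈ -0.33333
v(k) = 3*k (v(k) = (k*(-9))*(-⅓) = -9*k*(-⅓) = 3*k)
(-102 + v(5))² = (-102 + 3*5)² = (-102 + 15)² = (-87)² = 7569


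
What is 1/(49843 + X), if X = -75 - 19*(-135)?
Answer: 1/52333 ≈ 1.9108e-5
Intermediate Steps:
X = 2490 (X = -75 + 2565 = 2490)
1/(49843 + X) = 1/(49843 + 2490) = 1/52333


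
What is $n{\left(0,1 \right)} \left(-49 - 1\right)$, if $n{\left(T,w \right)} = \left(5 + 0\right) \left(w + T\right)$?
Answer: $-250$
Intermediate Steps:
$n{\left(T,w \right)} = 5 T + 5 w$ ($n{\left(T,w \right)} = 5 \left(T + w\right) = 5 T + 5 w$)
$n{\left(0,1 \right)} \left(-49 - 1\right) = \left(5 \cdot 0 + 5 \cdot 1\right) \left(-49 - 1\right) = \left(0 + 5\right) \left(-49 + \left(-17 + 16\right)\right) = 5 \left(-49 - 1\right) = 5 \left(-50\right) = -250$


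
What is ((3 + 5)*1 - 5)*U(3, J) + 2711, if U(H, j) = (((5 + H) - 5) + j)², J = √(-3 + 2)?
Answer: 2735 + 18*I ≈ 2735.0 + 18.0*I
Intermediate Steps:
J = I (J = √(-1) = I ≈ 1.0*I)
U(H, j) = (H + j)²
((3 + 5)*1 - 5)*U(3, J) + 2711 = ((3 + 5)*1 - 5)*(3 + I)² + 2711 = (8*1 - 5)*(3 + I)² + 2711 = (8 - 5)*(3 + I)² + 2711 = 3*(3 + I)² + 2711 = 2711 + 3*(3 + I)²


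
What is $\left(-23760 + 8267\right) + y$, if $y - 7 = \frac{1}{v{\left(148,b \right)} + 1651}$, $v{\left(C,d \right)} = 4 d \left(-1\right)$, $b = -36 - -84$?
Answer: $- \frac{22594073}{1459} \approx -15486.0$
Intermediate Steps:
$b = 48$ ($b = -36 + 84 = 48$)
$v{\left(C,d \right)} = - 4 d$
$y = \frac{10214}{1459}$ ($y = 7 + \frac{1}{\left(-4\right) 48 + 1651} = 7 + \frac{1}{-192 + 1651} = 7 + \frac{1}{1459} = \frac{10214}{1459} \approx 7.0007$)
$\left(-23760 + 8267\right) + y = \left(-23760 + 8267\right) + \frac{10214}{1459} = -15493 + \frac{10214}{1459} = - \frac{22594073}{1459}$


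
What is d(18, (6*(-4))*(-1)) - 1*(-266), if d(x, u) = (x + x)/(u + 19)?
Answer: 11474/43 ≈ 266.84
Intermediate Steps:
d(x, u) = 2*x/(19 + u) (d(x, u) = (2*x)/(19 + u) = 2*x/(19 + u))
d(18, (6*(-4))*(-1)) - 1*(-266) = 2*18/(19 + (6*(-4))*(-1)) - 1*(-266) = 2*18/(19 - 24*(-1)) + 266 = 2*18/(19 + 24) + 266 = 2*18/43 + 266 = 2*18*(1/43) + 266 = 36/43 + 266 = 11474/43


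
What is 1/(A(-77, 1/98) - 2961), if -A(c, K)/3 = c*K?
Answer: -14/41421 ≈ -0.00033799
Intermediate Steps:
A(c, K) = -3*K*c (A(c, K) = -3*c*K = -3*K*c)
1/(A(-77, 1/98) - 2961) = 1/(-3*(-77)/98 - 2961) = 1/(-3*1/98*(-77) - 2961) = 1/(33/14 - 2961) = 1/(-41421/14) = -14/41421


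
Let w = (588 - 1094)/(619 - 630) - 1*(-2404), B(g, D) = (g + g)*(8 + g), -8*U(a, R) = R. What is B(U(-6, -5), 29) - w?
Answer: -78055/32 ≈ -2439.2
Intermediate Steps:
U(a, R) = -R/8
B(g, D) = 2*g*(8 + g) (B(g, D) = (2*g)*(8 + g) = 2*g*(8 + g))
w = 2450 (w = -506/(-11) + 2404 = -506*(-1/11) + 2404 = 46 + 2404 = 2450)
B(U(-6, -5), 29) - w = 2*(-⅛*(-5))*(8 - ⅛*(-5)) - 1*2450 = 2*(5/8)*(8 + 5/8) - 2450 = 2*(5/8)*(69/8) - 2450 = 345/32 - 2450 = -78055/32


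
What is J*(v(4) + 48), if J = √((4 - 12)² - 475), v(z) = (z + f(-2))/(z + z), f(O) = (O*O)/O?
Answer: 193*I*√411/4 ≈ 978.18*I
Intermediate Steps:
f(O) = O (f(O) = O²/O = O)
v(z) = (-2 + z)/(2*z) (v(z) = (z - 2)/(z + z) = (-2 + z)/((2*z)) = (-2 + z)*(1/(2*z)) = (-2 + z)/(2*z))
J = I*√411 (J = √((-8)² - 475) = √(64 - 475) = √(-411) = I*√411 ≈ 20.273*I)
J*(v(4) + 48) = (I*√411)*((½)*(-2 + 4)/4 + 48) = (I*√411)*((½)*(¼)*2 + 48) = (I*√411)*(¼ + 48) = (I*√411)*(193/4) = 193*I*√411/4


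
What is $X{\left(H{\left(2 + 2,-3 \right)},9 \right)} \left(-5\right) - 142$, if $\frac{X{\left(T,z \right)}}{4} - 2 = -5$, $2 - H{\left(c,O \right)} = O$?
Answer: $-82$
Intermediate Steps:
$H{\left(c,O \right)} = 2 - O$
$X{\left(T,z \right)} = -12$ ($X{\left(T,z \right)} = 8 + 4 \left(-5\right) = 8 - 20 = -12$)
$X{\left(H{\left(2 + 2,-3 \right)},9 \right)} \left(-5\right) - 142 = \left(-12\right) \left(-5\right) - 142 = 60 - 142 = -82$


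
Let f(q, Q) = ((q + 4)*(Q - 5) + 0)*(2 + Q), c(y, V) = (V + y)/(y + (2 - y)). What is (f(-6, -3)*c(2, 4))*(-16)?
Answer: 768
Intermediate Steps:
c(y, V) = V/2 + y/2 (c(y, V) = (V + y)/2 = (V + y)*(½) = V/2 + y/2)
f(q, Q) = (-5 + Q)*(2 + Q)*(4 + q) (f(q, Q) = ((4 + q)*(-5 + Q) + 0)*(2 + Q) = ((-5 + Q)*(4 + q) + 0)*(2 + Q) = ((-5 + Q)*(4 + q))*(2 + Q) = (-5 + Q)*(2 + Q)*(4 + q))
(f(-6, -3)*c(2, 4))*(-16) = ((-40 - 12*(-3) - 10*(-6) + 4*(-3)² - 6*(-3)² - 3*(-3)*(-6))*((½)*4 + (½)*2))*(-16) = ((-40 + 36 + 60 + 4*9 - 6*9 - 54)*(2 + 1))*(-16) = ((-40 + 36 + 60 + 36 - 54 - 54)*3)*(-16) = -16*3*(-16) = -48*(-16) = 768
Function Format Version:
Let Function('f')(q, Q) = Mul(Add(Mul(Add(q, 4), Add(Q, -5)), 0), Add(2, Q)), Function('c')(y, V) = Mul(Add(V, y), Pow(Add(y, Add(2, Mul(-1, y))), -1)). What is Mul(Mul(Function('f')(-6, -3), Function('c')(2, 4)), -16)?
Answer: 768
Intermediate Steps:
Function('c')(y, V) = Add(Mul(Rational(1, 2), V), Mul(Rational(1, 2), y)) (Function('c')(y, V) = Mul(Add(V, y), Pow(2, -1)) = Mul(Add(V, y), Rational(1, 2)) = Add(Mul(Rational(1, 2), V), Mul(Rational(1, 2), y)))
Function('f')(q, Q) = Mul(Add(-5, Q), Add(2, Q), Add(4, q)) (Function('f')(q, Q) = Mul(Add(Mul(Add(4, q), Add(-5, Q)), 0), Add(2, Q)) = Mul(Add(Mul(Add(-5, Q), Add(4, q)), 0), Add(2, Q)) = Mul(Mul(Add(-5, Q), Add(4, q)), Add(2, Q)) = Mul(Add(-5, Q), Add(2, Q), Add(4, q)))
Mul(Mul(Function('f')(-6, -3), Function('c')(2, 4)), -16) = Mul(Mul(Add(-40, Mul(-12, -3), Mul(-10, -6), Mul(4, Pow(-3, 2)), Mul(-6, Pow(-3, 2)), Mul(-3, -3, -6)), Add(Mul(Rational(1, 2), 4), Mul(Rational(1, 2), 2))), -16) = Mul(Mul(Add(-40, 36, 60, Mul(4, 9), Mul(-6, 9), -54), Add(2, 1)), -16) = Mul(Mul(Add(-40, 36, 60, 36, -54, -54), 3), -16) = Mul(Mul(-16, 3), -16) = Mul(-48, -16) = 768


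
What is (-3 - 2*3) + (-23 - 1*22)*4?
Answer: -189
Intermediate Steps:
(-3 - 2*3) + (-23 - 1*22)*4 = (-3 - 6) + (-23 - 22)*4 = -9 - 45*4 = -9 - 180 = -189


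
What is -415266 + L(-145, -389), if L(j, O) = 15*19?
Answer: -414981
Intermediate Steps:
L(j, O) = 285
-415266 + L(-145, -389) = -415266 + 285 = -414981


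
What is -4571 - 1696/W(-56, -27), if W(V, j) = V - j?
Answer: -130863/29 ≈ -4512.5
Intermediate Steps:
-4571 - 1696/W(-56, -27) = -4571 - 1696/(-56 - 1*(-27)) = -4571 - 1696/(-56 + 27) = -4571 - 1696/(-29) = -4571 - 1696*(-1/29) = -4571 + 1696/29 = -130863/29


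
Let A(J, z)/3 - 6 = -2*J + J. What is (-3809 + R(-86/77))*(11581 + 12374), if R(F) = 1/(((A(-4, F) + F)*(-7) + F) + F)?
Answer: -287238353967/3148 ≈ -9.1245e+7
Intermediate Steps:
A(J, z) = 18 - 3*J (A(J, z) = 18 + 3*(-2*J + J) = 18 + 3*(-J) = 18 - 3*J)
R(F) = 1/(-210 - 5*F) (R(F) = 1/((((18 - 3*(-4)) + F)*(-7) + F) + F) = 1/((((18 + 12) + F)*(-7) + F) + F) = 1/(((30 + F)*(-7) + F) + F) = 1/(((-210 - 7*F) + F) + F) = 1/((-210 - 6*F) + F) = 1/(-210 - 5*F))
(-3809 + R(-86/77))*(11581 + 12374) = (-3809 - 1/(210 + 5*(-86/77)))*(11581 + 12374) = (-3809 - 1/(210 + 5*(-86*1/77)))*23955 = (-3809 - 1/(210 + 5*(-86/77)))*23955 = (-3809 - 1/(210 - 430/77))*23955 = (-3809 - 1/15740/77)*23955 = (-3809 - 1*77/15740)*23955 = (-3809 - 77/15740)*23955 = -59953737/15740*23955 = -287238353967/3148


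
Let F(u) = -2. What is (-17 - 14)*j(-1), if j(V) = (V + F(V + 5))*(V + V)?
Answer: -186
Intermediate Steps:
j(V) = 2*V*(-2 + V) (j(V) = (V - 2)*(V + V) = (-2 + V)*(2*V) = 2*V*(-2 + V))
(-17 - 14)*j(-1) = (-17 - 14)*(2*(-1)*(-2 - 1)) = -62*(-1)*(-3) = -31*6 = -186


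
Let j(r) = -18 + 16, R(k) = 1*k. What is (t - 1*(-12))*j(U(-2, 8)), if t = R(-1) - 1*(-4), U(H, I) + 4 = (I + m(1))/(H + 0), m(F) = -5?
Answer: -30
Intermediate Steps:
R(k) = k
U(H, I) = -4 + (-5 + I)/H (U(H, I) = -4 + (I - 5)/(H + 0) = -4 + (-5 + I)/H)
t = 3 (t = -1 - 1*(-4) = -1 + 4 = 3)
j(r) = -2
(t - 1*(-12))*j(U(-2, 8)) = (3 - 1*(-12))*(-2) = (3 + 12)*(-2) = 15*(-2) = -30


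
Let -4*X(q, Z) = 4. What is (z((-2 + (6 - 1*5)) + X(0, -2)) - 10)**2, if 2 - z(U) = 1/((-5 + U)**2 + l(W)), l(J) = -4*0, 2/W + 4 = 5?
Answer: 154449/2401 ≈ 64.327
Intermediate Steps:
W = 2 (W = 2/(-4 + 5) = 2/1 = 2*1 = 2)
X(q, Z) = -1 (X(q, Z) = -1/4*4 = -1)
l(J) = 0
z(U) = 2 - 1/(-5 + U)**2 (z(U) = 2 - 1/((-5 + U)**2 + 0) = 2 - 1/((-5 + U)**2) = 2 - 1/(-5 + U)**2)
(z((-2 + (6 - 1*5)) + X(0, -2)) - 10)**2 = ((2 - 1/(-5 + ((-2 + (6 - 1*5)) - 1))**2) - 10)**2 = ((2 - 1/(-5 + ((-2 + (6 - 5)) - 1))**2) - 10)**2 = ((2 - 1/(-5 + ((-2 + 1) - 1))**2) - 10)**2 = ((2 - 1/(-5 + (-1 - 1))**2) - 10)**2 = ((2 - 1/(-5 - 2)**2) - 10)**2 = ((2 - 1/(-7)**2) - 10)**2 = ((2 - 1*1/49) - 10)**2 = ((2 - 1/49) - 10)**2 = (97/49 - 10)**2 = (-393/49)**2 = 154449/2401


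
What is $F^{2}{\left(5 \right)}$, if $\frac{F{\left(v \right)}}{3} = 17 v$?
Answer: $65025$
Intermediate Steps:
$F{\left(v \right)} = 51 v$ ($F{\left(v \right)} = 3 \cdot 17 v = 51 v$)
$F^{2}{\left(5 \right)} = \left(51 \cdot 5\right)^{2} = 255^{2} = 65025$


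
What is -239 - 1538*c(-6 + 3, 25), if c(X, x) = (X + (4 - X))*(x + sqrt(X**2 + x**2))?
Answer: -154039 - 6152*sqrt(634) ≈ -3.0894e+5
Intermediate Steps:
c(X, x) = 4*x + 4*sqrt(X**2 + x**2) (c(X, x) = 4*(x + sqrt(X**2 + x**2)) = 4*x + 4*sqrt(X**2 + x**2))
-239 - 1538*c(-6 + 3, 25) = -239 - 1538*(4*25 + 4*sqrt((-6 + 3)**2 + 25**2)) = -239 - 1538*(100 + 4*sqrt((-3)**2 + 625)) = -239 - 1538*(100 + 4*sqrt(9 + 625)) = -239 - 1538*(100 + 4*sqrt(634)) = -239 + (-153800 - 6152*sqrt(634)) = -154039 - 6152*sqrt(634)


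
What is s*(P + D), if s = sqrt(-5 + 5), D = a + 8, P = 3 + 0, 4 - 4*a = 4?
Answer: 0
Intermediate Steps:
a = 0 (a = 1 - 1/4*4 = 1 - 1 = 0)
P = 3
D = 8 (D = 0 + 8 = 8)
s = 0 (s = sqrt(0) = 0)
s*(P + D) = 0*(3 + 8) = 0*11 = 0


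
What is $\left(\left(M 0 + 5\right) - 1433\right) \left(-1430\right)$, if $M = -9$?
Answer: $2042040$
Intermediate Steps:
$\left(\left(M 0 + 5\right) - 1433\right) \left(-1430\right) = \left(\left(\left(-9\right) 0 + 5\right) - 1433\right) \left(-1430\right) = \left(\left(0 + 5\right) - 1433\right) \left(-1430\right) = \left(5 - 1433\right) \left(-1430\right) = \left(-1428\right) \left(-1430\right) = 2042040$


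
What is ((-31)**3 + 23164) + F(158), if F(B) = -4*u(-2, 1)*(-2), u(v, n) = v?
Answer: -6643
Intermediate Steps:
F(B) = -16 (F(B) = -4*(-2)*(-2) = 8*(-2) = -16)
((-31)**3 + 23164) + F(158) = ((-31)**3 + 23164) - 16 = (-29791 + 23164) - 16 = -6627 - 16 = -6643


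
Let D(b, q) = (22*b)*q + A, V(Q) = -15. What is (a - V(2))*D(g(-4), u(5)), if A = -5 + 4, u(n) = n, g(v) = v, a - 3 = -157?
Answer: 61299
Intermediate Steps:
a = -154 (a = 3 - 157 = -154)
A = -1
D(b, q) = -1 + 22*b*q (D(b, q) = (22*b)*q - 1 = 22*b*q - 1 = -1 + 22*b*q)
(a - V(2))*D(g(-4), u(5)) = (-154 - 1*(-15))*(-1 + 22*(-4)*5) = (-154 + 15)*(-1 - 440) = -139*(-441) = 61299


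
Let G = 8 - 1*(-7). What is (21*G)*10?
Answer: 3150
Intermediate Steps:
G = 15 (G = 8 + 7 = 15)
(21*G)*10 = (21*15)*10 = 315*10 = 3150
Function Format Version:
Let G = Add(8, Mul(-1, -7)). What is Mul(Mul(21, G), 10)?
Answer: 3150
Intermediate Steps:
G = 15 (G = Add(8, 7) = 15)
Mul(Mul(21, G), 10) = Mul(Mul(21, 15), 10) = Mul(315, 10) = 3150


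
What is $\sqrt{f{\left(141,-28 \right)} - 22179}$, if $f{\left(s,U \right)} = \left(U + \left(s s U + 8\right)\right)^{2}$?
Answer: $\sqrt{309901507165} \approx 5.5669 \cdot 10^{5}$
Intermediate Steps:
$f{\left(s,U \right)} = \left(8 + U + U s^{2}\right)^{2}$ ($f{\left(s,U \right)} = \left(U + \left(s^{2} U + 8\right)\right)^{2} = \left(U + \left(U s^{2} + 8\right)\right)^{2} = \left(U + \left(8 + U s^{2}\right)\right)^{2} = \left(8 + U + U s^{2}\right)^{2}$)
$\sqrt{f{\left(141,-28 \right)} - 22179} = \sqrt{\left(8 - 28 - 28 \cdot 141^{2}\right)^{2} - 22179} = \sqrt{\left(8 - 28 - 556668\right)^{2} - 22179} = \sqrt{\left(-556688\right)^{2} - 22179} = \sqrt{309901529344 - 22179} = \sqrt{309901507165}$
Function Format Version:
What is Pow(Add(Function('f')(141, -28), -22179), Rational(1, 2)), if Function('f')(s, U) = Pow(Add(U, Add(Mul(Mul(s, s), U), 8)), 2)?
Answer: Pow(309901507165, Rational(1, 2)) ≈ 5.5669e+5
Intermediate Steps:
Function('f')(s, U) = Pow(Add(8, U, Mul(U, Pow(s, 2))), 2) (Function('f')(s, U) = Pow(Add(U, Add(Mul(Pow(s, 2), U), 8)), 2) = Pow(Add(U, Add(Mul(U, Pow(s, 2)), 8)), 2) = Pow(Add(U, Add(8, Mul(U, Pow(s, 2)))), 2) = Pow(Add(8, U, Mul(U, Pow(s, 2))), 2))
Pow(Add(Function('f')(141, -28), -22179), Rational(1, 2)) = Pow(Add(Pow(Add(8, -28, Mul(-28, Pow(141, 2))), 2), -22179), Rational(1, 2)) = Pow(Add(Pow(Add(8, -28, Mul(-28, 19881)), 2), -22179), Rational(1, 2)) = Pow(Add(Pow(Add(8, -28, -556668), 2), -22179), Rational(1, 2)) = Pow(Add(Pow(-556688, 2), -22179), Rational(1, 2)) = Pow(Add(309901529344, -22179), Rational(1, 2)) = Pow(309901507165, Rational(1, 2))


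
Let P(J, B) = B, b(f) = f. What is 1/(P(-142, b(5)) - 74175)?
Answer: -1/74170 ≈ -1.3483e-5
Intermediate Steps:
1/(P(-142, b(5)) - 74175) = 1/(5 - 74175) = 1/(-74170) = -1/74170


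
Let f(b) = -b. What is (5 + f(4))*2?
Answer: 2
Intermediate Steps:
(5 + f(4))*2 = (5 - 1*4)*2 = (5 - 4)*2 = 1*2 = 2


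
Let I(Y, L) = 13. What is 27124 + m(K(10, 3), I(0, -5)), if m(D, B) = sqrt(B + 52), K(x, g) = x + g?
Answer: 27124 + sqrt(65) ≈ 27132.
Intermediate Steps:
K(x, g) = g + x
m(D, B) = sqrt(52 + B)
27124 + m(K(10, 3), I(0, -5)) = 27124 + sqrt(52 + 13) = 27124 + sqrt(65)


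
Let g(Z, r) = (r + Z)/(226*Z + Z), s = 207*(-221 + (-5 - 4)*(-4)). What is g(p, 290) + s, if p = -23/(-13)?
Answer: -199934402/5221 ≈ -38294.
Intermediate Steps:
s = -38295 (s = 207*(-221 - 9*(-4)) = 207*(-221 + 36) = 207*(-185) = -38295)
p = 23/13 (p = -1/13*(-23) = 23/13 ≈ 1.7692)
g(Z, r) = (Z + r)/(227*Z) (g(Z, r) = (Z + r)/((227*Z)) = (Z + r)*(1/(227*Z)) = (Z + r)/(227*Z))
g(p, 290) + s = (23/13 + 290)/(227*(23/13)) - 38295 = (1/227)*(13/23)*(3793/13) - 38295 = 3793/5221 - 38295 = -199934402/5221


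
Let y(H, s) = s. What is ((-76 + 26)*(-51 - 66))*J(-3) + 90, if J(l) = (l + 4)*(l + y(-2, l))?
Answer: -35010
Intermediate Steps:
J(l) = 2*l*(4 + l) (J(l) = (l + 4)*(l + l) = (4 + l)*(2*l) = 2*l*(4 + l))
((-76 + 26)*(-51 - 66))*J(-3) + 90 = ((-76 + 26)*(-51 - 66))*(2*(-3)*(4 - 3)) + 90 = (-50*(-117))*(2*(-3)*1) + 90 = 5850*(-6) + 90 = -35100 + 90 = -35010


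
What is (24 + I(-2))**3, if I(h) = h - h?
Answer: 13824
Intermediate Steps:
I(h) = 0
(24 + I(-2))**3 = (24 + 0)**3 = 24**3 = 13824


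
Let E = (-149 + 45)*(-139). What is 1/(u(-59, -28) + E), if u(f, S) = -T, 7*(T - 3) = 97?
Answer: 7/101074 ≈ 6.9256e-5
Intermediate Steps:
T = 118/7 (T = 3 + (⅐)*97 = 3 + 97/7 = 118/7 ≈ 16.857)
u(f, S) = -118/7 (u(f, S) = -1*118/7 = -118/7)
E = 14456 (E = -104*(-139) = 14456)
1/(u(-59, -28) + E) = 1/(-118/7 + 14456) = 1/(101074/7) = 7/101074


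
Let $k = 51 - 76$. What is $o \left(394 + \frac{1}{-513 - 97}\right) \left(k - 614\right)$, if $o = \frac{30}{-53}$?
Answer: $\frac{460729863}{3233} \approx 1.4251 \cdot 10^{5}$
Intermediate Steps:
$k = -25$ ($k = 51 - 76 = -25$)
$o = - \frac{30}{53}$ ($o = 30 \left(- \frac{1}{53}\right) = - \frac{30}{53} \approx -0.56604$)
$o \left(394 + \frac{1}{-513 - 97}\right) \left(k - 614\right) = - \frac{30 \left(394 + \frac{1}{-513 - 97}\right) \left(-25 - 614\right)}{53} = - \frac{30 \left(394 + \frac{1}{-610}\right) \left(-639\right)}{53} = - \frac{30 \left(394 - \frac{1}{610}\right) \left(-639\right)}{53} = - \frac{30 \cdot \frac{240339}{610} \left(-639\right)}{53} = \left(- \frac{30}{53}\right) \left(- \frac{153576621}{610}\right) = \frac{460729863}{3233}$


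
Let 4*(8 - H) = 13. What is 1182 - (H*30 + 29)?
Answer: 2021/2 ≈ 1010.5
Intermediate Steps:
H = 19/4 (H = 8 - 1/4*13 = 8 - 13/4 = 19/4 ≈ 4.7500)
1182 - (H*30 + 29) = 1182 - ((19/4)*30 + 29) = 1182 - (285/2 + 29) = 1182 - 1*343/2 = 1182 - 343/2 = 2021/2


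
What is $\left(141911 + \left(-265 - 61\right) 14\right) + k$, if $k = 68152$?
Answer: $205499$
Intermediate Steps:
$\left(141911 + \left(-265 - 61\right) 14\right) + k = \left(141911 + \left(-265 - 61\right) 14\right) + 68152 = \left(141911 - 4564\right) + 68152 = 137347 + 68152 = 205499$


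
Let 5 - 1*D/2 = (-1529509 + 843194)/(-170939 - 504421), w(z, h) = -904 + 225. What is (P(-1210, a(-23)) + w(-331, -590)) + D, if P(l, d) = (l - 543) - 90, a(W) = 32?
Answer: -24255385/9648 ≈ -2514.0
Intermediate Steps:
w(z, h) = -679
P(l, d) = -633 + l (P(l, d) = (-543 + l) - 90 = -633 + l)
D = 76871/9648 (D = 10 - 2*(-1529509 + 843194)/(-170939 - 504421) = 10 - (-1372630)/(-675360) = 10 - (-1372630)*(-1)/675360 = 10 - 2*19609/19296 = 10 - 19609/9648 = 76871/9648 ≈ 7.9676)
(P(-1210, a(-23)) + w(-331, -590)) + D = ((-633 - 1210) - 679) + 76871/9648 = (-1843 - 679) + 76871/9648 = -2522 + 76871/9648 = -24255385/9648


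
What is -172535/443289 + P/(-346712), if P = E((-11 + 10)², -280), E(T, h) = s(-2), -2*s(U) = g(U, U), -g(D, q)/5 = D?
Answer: -286209275/735376152 ≈ -0.38920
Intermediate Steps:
g(D, q) = -5*D
s(U) = 5*U/2 (s(U) = -(-5)*U/2 = 5*U/2)
E(T, h) = -5 (E(T, h) = (5/2)*(-2) = -5)
P = -5
-172535/443289 + P/(-346712) = -172535/443289 - 5/(-346712) = -172535*1/443289 - 5*(-1/346712) = -15685/40299 + 5/346712 = -286209275/735376152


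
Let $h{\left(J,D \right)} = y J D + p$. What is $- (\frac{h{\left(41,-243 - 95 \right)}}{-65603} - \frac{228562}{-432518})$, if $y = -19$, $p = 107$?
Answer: $\frac{49467390488}{14187239177} \approx 3.4868$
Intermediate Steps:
$h{\left(J,D \right)} = 107 - 19 D J$ ($h{\left(J,D \right)} = - 19 J D + 107 = - 19 D J + 107 = 107 - 19 D J$)
$- (\frac{h{\left(41,-243 - 95 \right)}}{-65603} - \frac{228562}{-432518}) = - (\frac{107 - 19 \left(-243 - 95\right) 41}{-65603} - \frac{228562}{-432518}) = - (\left(107 - 19 \left(-243 - 95\right) 41\right) \left(- \frac{1}{65603}\right) - - \frac{114281}{216259}) = - (\left(107 - \left(-6422\right) 41\right) \left(- \frac{1}{65603}\right) + \frac{114281}{216259}) = - (\left(107 + 263302\right) \left(- \frac{1}{65603}\right) + \frac{114281}{216259}) = - (263409 \left(- \frac{1}{65603}\right) + \frac{114281}{216259}) = - (- \frac{263409}{65603} + \frac{114281}{216259}) = \left(-1\right) \left(- \frac{49467390488}{14187239177}\right) = \frac{49467390488}{14187239177}$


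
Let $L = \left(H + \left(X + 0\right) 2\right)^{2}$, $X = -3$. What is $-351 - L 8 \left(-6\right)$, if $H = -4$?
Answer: $4449$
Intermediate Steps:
$L = 100$ ($L = \left(-4 + \left(-3 + 0\right) 2\right)^{2} = \left(-4 - 6\right)^{2} = \left(-10\right)^{2} = 100$)
$-351 - L 8 \left(-6\right) = -351 - 100 \cdot 8 \left(-6\right) = -351 - 800 \left(-6\right) = -351 - -4800 = -351 + 4800 = 4449$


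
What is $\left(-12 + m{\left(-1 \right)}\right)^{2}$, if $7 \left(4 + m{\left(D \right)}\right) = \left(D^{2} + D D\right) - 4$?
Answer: $\frac{12996}{49} \approx 265.22$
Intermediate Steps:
$m{\left(D \right)} = - \frac{32}{7} + \frac{2 D^{2}}{7}$ ($m{\left(D \right)} = -4 + \frac{\left(D^{2} + D D\right) - 4}{7} = -4 + \frac{\left(D^{2} + D^{2}\right) - 4}{7} = -4 + \frac{2 D^{2} - 4}{7} = -4 + \frac{-4 + 2 D^{2}}{7} = -4 + \left(- \frac{4}{7} + \frac{2 D^{2}}{7}\right) = - \frac{32}{7} + \frac{2 D^{2}}{7}$)
$\left(-12 + m{\left(-1 \right)}\right)^{2} = \left(-12 - \left(\frac{32}{7} - \frac{2 \left(-1\right)^{2}}{7}\right)\right)^{2} = \left(-12 + \left(- \frac{32}{7} + \frac{2}{7} \cdot 1\right)\right)^{2} = \left(-12 + \left(- \frac{32}{7} + \frac{2}{7}\right)\right)^{2} = \left(-12 - \frac{30}{7}\right)^{2} = \left(- \frac{114}{7}\right)^{2} = \frac{12996}{49}$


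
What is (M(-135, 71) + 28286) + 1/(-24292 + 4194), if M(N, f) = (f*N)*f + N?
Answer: -13111613633/20098 ≈ -6.5238e+5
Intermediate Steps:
M(N, f) = N + N*f**2 (M(N, f) = (N*f)*f + N = N*f**2 + N = N + N*f**2)
(M(-135, 71) + 28286) + 1/(-24292 + 4194) = (-135*(1 + 71**2) + 28286) + 1/(-24292 + 4194) = (-135*(1 + 5041) + 28286) + 1/(-20098) = (-135*5042 + 28286) - 1/20098 = (-680670 + 28286) - 1/20098 = -652384 - 1/20098 = -13111613633/20098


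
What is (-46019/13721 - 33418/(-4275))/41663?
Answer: 261797153/2443838048325 ≈ 0.00010713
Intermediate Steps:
(-46019/13721 - 33418/(-4275))/41663 = (-46019*1/13721 - 33418*(-1/4275))*(1/41663) = (-46019/13721 + 33418/4275)*(1/41663) = (261797153/58657275)*(1/41663) = 261797153/2443838048325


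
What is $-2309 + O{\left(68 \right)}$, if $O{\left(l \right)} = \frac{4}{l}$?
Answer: $- \frac{39252}{17} \approx -2308.9$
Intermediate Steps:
$-2309 + O{\left(68 \right)} = -2309 + \frac{4}{68} = -2309 + 4 \cdot \frac{1}{68} = -2309 + \frac{1}{17} = - \frac{39252}{17}$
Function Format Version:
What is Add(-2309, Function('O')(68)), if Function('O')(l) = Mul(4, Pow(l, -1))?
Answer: Rational(-39252, 17) ≈ -2308.9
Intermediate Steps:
Add(-2309, Function('O')(68)) = Add(-2309, Mul(4, Pow(68, -1))) = Add(-2309, Mul(4, Rational(1, 68))) = Add(-2309, Rational(1, 17)) = Rational(-39252, 17)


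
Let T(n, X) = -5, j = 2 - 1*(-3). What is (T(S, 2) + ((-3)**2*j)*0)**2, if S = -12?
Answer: 25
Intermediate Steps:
j = 5 (j = 2 + 3 = 5)
(T(S, 2) + ((-3)**2*j)*0)**2 = (-5 + ((-3)**2*5)*0)**2 = (-5 + (9*5)*0)**2 = (-5 + 45*0)**2 = (-5 + 0)**2 = (-5)**2 = 25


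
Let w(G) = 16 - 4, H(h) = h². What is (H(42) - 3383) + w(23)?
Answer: -1607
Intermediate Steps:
w(G) = 12
(H(42) - 3383) + w(23) = (42² - 3383) + 12 = (1764 - 3383) + 12 = -1619 + 12 = -1607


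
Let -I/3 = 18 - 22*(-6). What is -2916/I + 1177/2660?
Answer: 92069/13300 ≈ 6.9225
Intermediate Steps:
I = -450 (I = -3*(18 - 22*(-6)) = -3*(18 + 132) = -3*150 = -450)
-2916/I + 1177/2660 = -2916/(-450) + 1177/2660 = -2916*(-1/450) + 1177*(1/2660) = 162/25 + 1177/2660 = 92069/13300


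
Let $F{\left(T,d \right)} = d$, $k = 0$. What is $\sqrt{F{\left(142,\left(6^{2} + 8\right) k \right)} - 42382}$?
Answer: $i \sqrt{42382} \approx 205.87 i$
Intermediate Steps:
$\sqrt{F{\left(142,\left(6^{2} + 8\right) k \right)} - 42382} = \sqrt{\left(6^{2} + 8\right) 0 - 42382} = \sqrt{\left(36 + 8\right) 0 - 42382} = \sqrt{44 \cdot 0 - 42382} = \sqrt{0 - 42382} = \sqrt{-42382} = i \sqrt{42382}$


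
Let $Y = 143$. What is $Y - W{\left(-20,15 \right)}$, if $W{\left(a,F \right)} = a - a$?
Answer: $143$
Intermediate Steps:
$W{\left(a,F \right)} = 0$
$Y - W{\left(-20,15 \right)} = 143 - 0 = 143 + 0 = 143$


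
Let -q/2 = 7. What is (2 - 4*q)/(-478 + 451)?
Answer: -58/27 ≈ -2.1481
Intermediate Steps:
q = -14 (q = -2*7 = -14)
(2 - 4*q)/(-478 + 451) = (2 - 4*(-14))/(-478 + 451) = (2 + 56)/(-27) = -1/27*58 = -58/27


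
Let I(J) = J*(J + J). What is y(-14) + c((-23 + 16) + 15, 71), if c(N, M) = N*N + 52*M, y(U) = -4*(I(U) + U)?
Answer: 2244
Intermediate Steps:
I(J) = 2*J**2 (I(J) = J*(2*J) = 2*J**2)
y(U) = -8*U**2 - 4*U (y(U) = -4*(2*U**2 + U) = -4*(U + 2*U**2) = -8*U**2 - 4*U)
c(N, M) = N**2 + 52*M
y(-14) + c((-23 + 16) + 15, 71) = 4*(-14)*(-1 - 2*(-14)) + (((-23 + 16) + 15)**2 + 52*71) = 4*(-14)*(-1 + 28) + ((-7 + 15)**2 + 3692) = 4*(-14)*27 + (8**2 + 3692) = -1512 + (64 + 3692) = -1512 + 3756 = 2244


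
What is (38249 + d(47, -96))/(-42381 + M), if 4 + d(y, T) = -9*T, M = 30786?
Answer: -39109/11595 ≈ -3.3729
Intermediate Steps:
d(y, T) = -4 - 9*T
(38249 + d(47, -96))/(-42381 + M) = (38249 + (-4 - 9*(-96)))/(-42381 + 30786) = (38249 + (-4 + 864))/(-11595) = (38249 + 860)*(-1/11595) = 39109*(-1/11595) = -39109/11595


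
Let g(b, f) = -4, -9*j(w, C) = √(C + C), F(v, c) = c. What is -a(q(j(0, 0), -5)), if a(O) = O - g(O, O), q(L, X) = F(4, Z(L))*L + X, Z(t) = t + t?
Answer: 1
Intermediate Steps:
Z(t) = 2*t
j(w, C) = -√2*√C/9 (j(w, C) = -√(C + C)/9 = -√2*√C/9)
q(L, X) = X + 2*L² (q(L, X) = (2*L)*L + X = 2*L² + X = X + 2*L²)
a(O) = 4 + O (a(O) = O - 1*(-4) = O + 4 = 4 + O)
-a(q(j(0, 0), -5)) = -(4 + (-5 + 2*(-√2*√0/9)²)) = -(4 + (-5 + 2*(-⅑*√2*0)²)) = -(4 + (-5 + 2*0²)) = -(4 + (-5 + 2*0)) = -(4 + (-5 + 0)) = -(4 - 5) = -1*(-1) = 1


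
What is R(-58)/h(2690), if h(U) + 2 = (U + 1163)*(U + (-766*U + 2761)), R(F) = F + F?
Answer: 116/7918257919 ≈ 1.4650e-8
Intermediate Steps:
R(F) = 2*F
h(U) = -2 + (1163 + U)*(2761 - 765*U) (h(U) = -2 + (U + 1163)*(U + (-766*U + 2761)) = -2 + (1163 + U)*(U + (2761 - 766*U)) = -2 + (1163 + U)*(2761 - 765*U))
R(-58)/h(2690) = (2*(-58))/(3211041 - 886934*2690 - 765*2690**2) = -116/(3211041 - 2385852460 - 765*7236100) = -116/(3211041 - 2385852460 - 5535616500) = -116/(-7918257919) = -116*(-1/7918257919) = 116/7918257919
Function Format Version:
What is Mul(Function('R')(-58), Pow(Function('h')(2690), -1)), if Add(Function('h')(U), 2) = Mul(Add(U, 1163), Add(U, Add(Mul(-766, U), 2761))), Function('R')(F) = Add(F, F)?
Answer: Rational(116, 7918257919) ≈ 1.4650e-8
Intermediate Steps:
Function('R')(F) = Mul(2, F)
Function('h')(U) = Add(-2, Mul(Add(1163, U), Add(2761, Mul(-765, U)))) (Function('h')(U) = Add(-2, Mul(Add(U, 1163), Add(U, Add(Mul(-766, U), 2761)))) = Add(-2, Mul(Add(1163, U), Add(U, Add(2761, Mul(-766, U))))) = Add(-2, Mul(Add(1163, U), Add(2761, Mul(-765, U)))))
Mul(Function('R')(-58), Pow(Function('h')(2690), -1)) = Mul(Mul(2, -58), Pow(Add(3211041, Mul(-886934, 2690), Mul(-765, Pow(2690, 2))), -1)) = Mul(-116, Pow(Add(3211041, -2385852460, Mul(-765, 7236100)), -1)) = Mul(-116, Pow(Add(3211041, -2385852460, -5535616500), -1)) = Mul(-116, Pow(-7918257919, -1)) = Mul(-116, Rational(-1, 7918257919)) = Rational(116, 7918257919)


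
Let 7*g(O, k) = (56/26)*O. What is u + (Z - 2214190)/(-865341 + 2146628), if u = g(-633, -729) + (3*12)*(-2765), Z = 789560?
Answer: -1661273742614/16656731 ≈ -99736.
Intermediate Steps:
g(O, k) = 4*O/13 (g(O, k) = ((56/26)*O)/7 = ((56*(1/26))*O)/7 = (28*O/13)/7 = 4*O/13)
u = -1296552/13 (u = (4/13)*(-633) + (3*12)*(-2765) = -2532/13 + 36*(-2765) = -2532/13 - 99540 = -1296552/13 ≈ -99735.)
u + (Z - 2214190)/(-865341 + 2146628) = -1296552/13 + (789560 - 2214190)/(-865341 + 2146628) = -1296552/13 - 1424630/1281287 = -1661273742614/16656731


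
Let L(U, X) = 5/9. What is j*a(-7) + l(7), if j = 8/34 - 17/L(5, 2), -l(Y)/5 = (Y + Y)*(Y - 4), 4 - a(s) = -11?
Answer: -11313/17 ≈ -665.47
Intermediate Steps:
L(U, X) = 5/9 (L(U, X) = 5*(⅑) = 5/9)
a(s) = 15 (a(s) = 4 - 1*(-11) = 4 + 11 = 15)
l(Y) = -10*Y*(-4 + Y) (l(Y) = -5*(Y + Y)*(Y - 4) = -5*2*Y*(-4 + Y) = -10*Y*(-4 + Y))
j = -2581/85 (j = 8/34 - 17/5/9 = 8*(1/34) - 17*9/5 = 4/17 - 153/5 = -2581/85 ≈ -30.365)
j*a(-7) + l(7) = -2581/85*15 + 10*7*(4 - 1*7) = -7743/17 + 10*7*(4 - 7) = -7743/17 + 10*7*(-3) = -7743/17 - 210 = -11313/17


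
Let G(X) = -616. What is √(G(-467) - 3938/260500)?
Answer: I*√418029398490/26050 ≈ 24.82*I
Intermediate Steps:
√(G(-467) - 3938/260500) = √(-616 - 3938/260500) = √(-616 - 3938*1/260500) = √(-616 - 1969/130250) = √(-80235969/130250) = I*√418029398490/26050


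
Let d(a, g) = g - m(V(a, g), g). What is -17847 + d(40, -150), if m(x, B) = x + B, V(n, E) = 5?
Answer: -17852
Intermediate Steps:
m(x, B) = B + x
d(a, g) = -5 (d(a, g) = g - (g + 5) = g - (5 + g) = g + (-5 - g) = -5)
-17847 + d(40, -150) = -17847 - 5 = -17852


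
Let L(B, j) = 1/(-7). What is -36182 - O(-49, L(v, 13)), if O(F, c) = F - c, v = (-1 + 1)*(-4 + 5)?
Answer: -252932/7 ≈ -36133.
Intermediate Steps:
v = 0 (v = 0*1 = 0)
L(B, j) = -1/7
-36182 - O(-49, L(v, 13)) = -36182 - (-49 - 1*(-1/7)) = -36182 - (-49 + 1/7) = -36182 - 1*(-342/7) = -36182 + 342/7 = -252932/7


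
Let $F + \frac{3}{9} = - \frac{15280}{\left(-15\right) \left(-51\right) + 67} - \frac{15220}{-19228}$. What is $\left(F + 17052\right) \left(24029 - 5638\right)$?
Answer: $\frac{234921667418495}{749892} \approx 3.1327 \cdot 10^{8}$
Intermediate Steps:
$F = - \frac{13428439}{749892}$ ($F = - \frac{1}{3} - \left(- \frac{3805}{4807} + \frac{15280}{\left(-15\right) \left(-51\right) + 67}\right) = - \frac{1}{3} - \left(- \frac{3805}{4807} + \frac{15280}{765 + 67}\right) = - \frac{1}{3} + \left(- \frac{15280}{832} + \frac{3805}{4807}\right) = - \frac{1}{3} + \left(\left(-15280\right) \frac{1}{832} + \frac{3805}{4807}\right) = - \frac{1}{3} + \left(- \frac{955}{52} + \frac{3805}{4807}\right) = - \frac{1}{3} - \frac{4392825}{249964} = - \frac{13428439}{749892} \approx -17.907$)
$\left(F + 17052\right) \left(24029 - 5638\right) = \left(- \frac{13428439}{749892} + 17052\right) \left(24029 - 5638\right) = \frac{12773729945}{749892} \cdot 18391 = \frac{234921667418495}{749892}$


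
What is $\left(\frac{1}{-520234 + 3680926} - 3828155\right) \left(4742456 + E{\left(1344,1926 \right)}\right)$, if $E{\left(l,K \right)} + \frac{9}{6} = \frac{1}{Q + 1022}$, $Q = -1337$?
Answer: $- \frac{36150591949154632339247}{1991235960} \approx -1.8155 \cdot 10^{13}$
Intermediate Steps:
$E{\left(l,K \right)} = - \frac{947}{630}$ ($E{\left(l,K \right)} = - \frac{3}{2} + \frac{1}{-1337 + 1022} = - \frac{3}{2} + \frac{1}{-315} = - \frac{3}{2} - \frac{1}{315} = - \frac{947}{630}$)
$\left(\frac{1}{-520234 + 3680926} - 3828155\right) \left(4742456 + E{\left(1344,1926 \right)}\right) = \left(\frac{1}{-520234 + 3680926} - 3828155\right) \left(4742456 - \frac{947}{630}\right) = \left(\frac{1}{3160692} - 3828155\right) \frac{2987746333}{630} = \left(- \frac{12099618883259}{3160692}\right) \frac{2987746333}{630} = - \frac{36150591949154632339247}{1991235960}$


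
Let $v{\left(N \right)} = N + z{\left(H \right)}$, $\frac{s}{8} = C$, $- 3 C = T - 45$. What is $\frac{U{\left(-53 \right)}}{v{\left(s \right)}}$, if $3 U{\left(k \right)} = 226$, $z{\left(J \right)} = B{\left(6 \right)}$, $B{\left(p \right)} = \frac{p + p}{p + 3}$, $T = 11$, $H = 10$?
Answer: $\frac{113}{138} \approx 0.81884$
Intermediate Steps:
$B{\left(p \right)} = \frac{2 p}{3 + p}$
$z{\left(J \right)} = \frac{4}{3}$ ($z{\left(J \right)} = 2 \cdot 6 \frac{1}{3 + 6} = 2 \cdot 6 \cdot \frac{1}{9} = \frac{4}{3}$)
$U{\left(k \right)} = \frac{226}{3}$ ($U{\left(k \right)} = \frac{1}{3} \cdot 226 = \frac{226}{3}$)
$C = \frac{34}{3}$ ($C = - \frac{11 - 45}{3} = \left(- \frac{1}{3}\right) \left(-34\right) = \frac{34}{3} \approx 11.333$)
$s = \frac{272}{3}$ ($s = 8 \cdot \frac{34}{3} = \frac{272}{3} \approx 90.667$)
$v{\left(N \right)} = \frac{4}{3} + N$ ($v{\left(N \right)} = N + \frac{4}{3} = \frac{4}{3} + N$)
$\frac{U{\left(-53 \right)}}{v{\left(s \right)}} = \frac{226}{3 \left(\frac{4}{3} + \frac{272}{3}\right)} = \frac{226}{3 \cdot 92} = \frac{226}{3} \cdot \frac{1}{92} = \frac{113}{138}$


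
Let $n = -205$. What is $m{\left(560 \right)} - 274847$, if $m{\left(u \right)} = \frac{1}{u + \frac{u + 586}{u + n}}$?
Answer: $- \frac{54954557907}{199946} \approx -2.7485 \cdot 10^{5}$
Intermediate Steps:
$m{\left(u \right)} = \frac{1}{u + \frac{586 + u}{-205 + u}}$ ($m{\left(u \right)} = \frac{1}{u + \frac{u + 586}{u - 205}} = \frac{1}{u + \frac{586 + u}{-205 + u}}$)
$m{\left(560 \right)} - 274847 = \frac{-205 + 560}{586 + 560^{2} - 114240} - 274847 = \frac{1}{586 + 313600 - 114240} \cdot 355 - 274847 = \frac{1}{199946} \cdot 355 - 274847 = \frac{355}{199946} - 274847 = - \frac{54954557907}{199946}$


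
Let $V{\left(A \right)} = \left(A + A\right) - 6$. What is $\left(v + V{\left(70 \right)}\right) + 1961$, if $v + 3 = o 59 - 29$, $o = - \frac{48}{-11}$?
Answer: $\frac{25525}{11} \approx 2320.5$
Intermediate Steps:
$o = \frac{48}{11}$ ($o = \left(-48\right) \left(- \frac{1}{11}\right) = \frac{48}{11} \approx 4.3636$)
$V{\left(A \right)} = -6 + 2 A$ ($V{\left(A \right)} = 2 A - 6 = -6 + 2 A$)
$v = \frac{2480}{11}$ ($v = -3 + \left(\frac{48}{11} \cdot 59 - 29\right) = -3 + \left(\frac{2832}{11} - 29\right) = -3 + \frac{2513}{11} = \frac{2480}{11} \approx 225.45$)
$\left(v + V{\left(70 \right)}\right) + 1961 = \left(\frac{2480}{11} + \left(-6 + 2 \cdot 70\right)\right) + 1961 = \left(\frac{2480}{11} + \left(-6 + 140\right)\right) + 1961 = \left(\frac{2480}{11} + 134\right) + 1961 = \frac{3954}{11} + 1961 = \frac{25525}{11}$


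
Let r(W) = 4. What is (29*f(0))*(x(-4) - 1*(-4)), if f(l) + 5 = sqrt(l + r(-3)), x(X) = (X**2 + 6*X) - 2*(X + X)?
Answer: -1044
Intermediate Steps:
x(X) = X**2 + 2*X (x(X) = (X**2 + 6*X) - 4*X = X**2 + 2*X)
f(l) = -5 + sqrt(4 + l) (f(l) = -5 + sqrt(l + 4) = -5 + sqrt(4 + l))
(29*f(0))*(x(-4) - 1*(-4)) = (29*(-5 + sqrt(4 + 0)))*(-4*(2 - 4) - 1*(-4)) = (29*(-5 + sqrt(4)))*(-4*(-2) + 4) = (29*(-5 + 2))*(8 + 4) = (29*(-3))*12 = -87*12 = -1044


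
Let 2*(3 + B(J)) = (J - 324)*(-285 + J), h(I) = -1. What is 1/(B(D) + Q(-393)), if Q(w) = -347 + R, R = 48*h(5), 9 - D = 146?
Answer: 1/96873 ≈ 1.0323e-5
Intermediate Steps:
D = -137 (D = 9 - 1*146 = 9 - 146 = -137)
R = -48 (R = 48*(-1) = -48)
B(J) = -3 + (-324 + J)*(-285 + J)/2 (B(J) = -3 + ((J - 324)*(-285 + J))/2 = -3 + ((-324 + J)*(-285 + J))/2 = -3 + (-324 + J)*(-285 + J)/2)
Q(w) = -395 (Q(w) = -347 - 48 = -395)
1/(B(D) + Q(-393)) = 1/((46167 + (1/2)*(-137)**2 - 609/2*(-137)) - 395) = 1/((46167 + (1/2)*18769 + 83433/2) - 395) = 1/((46167 + 18769/2 + 83433/2) - 395) = 1/(97268 - 395) = 1/96873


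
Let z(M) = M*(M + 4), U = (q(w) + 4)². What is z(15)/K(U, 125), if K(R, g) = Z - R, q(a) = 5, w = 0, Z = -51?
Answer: -95/44 ≈ -2.1591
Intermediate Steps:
U = 81 (U = (5 + 4)² = 9² = 81)
z(M) = M*(4 + M)
K(R, g) = -51 - R
z(15)/K(U, 125) = (15*(4 + 15))/(-51 - 1*81) = (15*19)/(-51 - 81) = 285/(-132) = 285*(-1/132) = -95/44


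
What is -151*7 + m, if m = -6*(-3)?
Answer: -1039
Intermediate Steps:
m = 18
-151*7 + m = -151*7 + 18 = -1057 + 18 = -1039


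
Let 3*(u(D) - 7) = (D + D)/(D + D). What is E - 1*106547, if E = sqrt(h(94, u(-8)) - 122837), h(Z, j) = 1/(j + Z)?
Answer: -106547 + I*sqrt(709506455)/76 ≈ -1.0655e+5 + 350.48*I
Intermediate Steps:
u(D) = 22/3 (u(D) = 7 + ((D + D)/(D + D))/3 = 7 + ((2*D)/((2*D)))/3 = 7 + ((2*D)*(1/(2*D)))/3 = 7 + (1/3)*1 = 7 + 1/3 = 22/3)
h(Z, j) = 1/(Z + j)
E = I*sqrt(709506455)/76 (E = sqrt(1/(94 + 22/3) - 122837) = sqrt(1/(304/3) - 122837) = sqrt(3/304 - 122837) = sqrt(-37342445/304) = I*sqrt(709506455)/76 ≈ 350.48*I)
E - 1*106547 = I*sqrt(709506455)/76 - 1*106547 = I*sqrt(709506455)/76 - 106547 = -106547 + I*sqrt(709506455)/76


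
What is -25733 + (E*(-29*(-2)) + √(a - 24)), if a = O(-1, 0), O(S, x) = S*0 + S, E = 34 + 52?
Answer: -20745 + 5*I ≈ -20745.0 + 5.0*I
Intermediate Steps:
E = 86
O(S, x) = S (O(S, x) = 0 + S = S)
a = -1
-25733 + (E*(-29*(-2)) + √(a - 24)) = -25733 + (86*(-29*(-2)) + √(-1 - 24)) = -25733 + (86*58 + √(-25)) = -25733 + (4988 + 5*I) = -20745 + 5*I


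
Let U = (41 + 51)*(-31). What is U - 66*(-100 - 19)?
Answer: 5002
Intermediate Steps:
U = -2852 (U = 92*(-31) = -2852)
U - 66*(-100 - 19) = -2852 - 66*(-100 - 19) = -2852 - 66*(-119) = -2852 + 7854 = 5002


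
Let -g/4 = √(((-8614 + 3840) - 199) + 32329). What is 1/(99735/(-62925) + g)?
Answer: 27892555/7702540941199 - 140784200*√6839/7702540941199 ≈ -0.0015079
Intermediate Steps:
g = -8*√6839 (g = -4*√(((-8614 + 3840) - 199) + 32329) = -4*√((-4774 - 199) + 32329) = -4*√(-4973 + 32329) = -8*√6839 ≈ -661.59)
1/(99735/(-62925) + g) = 1/(99735/(-62925) - 8*√6839) = 1/(99735*(-1/62925) - 8*√6839) = 1/(-6649/4195 - 8*√6839)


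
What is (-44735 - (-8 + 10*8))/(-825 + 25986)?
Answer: -44807/25161 ≈ -1.7808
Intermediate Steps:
(-44735 - (-8 + 10*8))/(-825 + 25986) = (-44735 - (-8 + 80))/25161 = (-44735 - 1*72)*(1/25161) = (-44735 - 72)*(1/25161) = -44807*1/25161 = -44807/25161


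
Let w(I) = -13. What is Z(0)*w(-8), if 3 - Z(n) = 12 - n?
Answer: 117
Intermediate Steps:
Z(n) = -9 + n (Z(n) = 3 - (12 - n) = 3 + (-12 + n) = -9 + n)
Z(0)*w(-8) = (-9 + 0)*(-13) = -9*(-13) = 117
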